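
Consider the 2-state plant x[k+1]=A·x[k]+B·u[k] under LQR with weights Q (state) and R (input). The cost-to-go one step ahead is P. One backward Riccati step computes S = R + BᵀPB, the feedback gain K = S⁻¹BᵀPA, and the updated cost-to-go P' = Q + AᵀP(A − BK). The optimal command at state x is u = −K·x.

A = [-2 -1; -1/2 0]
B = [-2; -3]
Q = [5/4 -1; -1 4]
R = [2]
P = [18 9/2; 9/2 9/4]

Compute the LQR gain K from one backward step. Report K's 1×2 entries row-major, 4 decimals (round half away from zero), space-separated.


BᵀP = [-49.5000 -15.7500]
S = R + BᵀPB = [2] + [146.2500] = [148.2500]
BᵀPA = [106.8750 49.5000]
K = S⁻¹·BᵀPA = [0.7209 0.3339]
A−BK = [-0.5582 -0.3322; 1.6627 1.0017]
AᵀP(A−BK) = [4.5152 2.5649; 2.5649 1.4722]
P' = Q + AᵀP(A−BK) = [5.7652 1.5649; 1.5649 5.4722]
tr(P') = 11.2374

0.7209 0.3339


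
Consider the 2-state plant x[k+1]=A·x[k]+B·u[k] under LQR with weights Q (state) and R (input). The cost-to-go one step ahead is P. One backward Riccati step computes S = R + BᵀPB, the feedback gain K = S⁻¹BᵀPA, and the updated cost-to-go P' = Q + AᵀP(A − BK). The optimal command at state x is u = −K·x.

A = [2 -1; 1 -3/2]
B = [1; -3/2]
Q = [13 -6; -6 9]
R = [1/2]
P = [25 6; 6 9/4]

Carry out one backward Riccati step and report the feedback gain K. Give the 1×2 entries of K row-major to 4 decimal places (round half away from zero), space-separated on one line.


BᵀP = [16.0000 2.6250]
S = R + BᵀPB = [1/2] + [12.0625] = [12.5625]
BᵀPA = [34.6250 -19.9375]
K = S⁻¹·BᵀPA = [2.7562 -1.5871]
A−BK = [-0.7562 0.5871; 5.1343 -3.8806]
AᵀP(A−BK) = [30.8159 -22.4229; -22.4229 16.4204]
P' = Q + AᵀP(A−BK) = [43.8159 -28.4229; -28.4229 25.4204]
tr(P') = 69.2363

2.7562 -1.5871


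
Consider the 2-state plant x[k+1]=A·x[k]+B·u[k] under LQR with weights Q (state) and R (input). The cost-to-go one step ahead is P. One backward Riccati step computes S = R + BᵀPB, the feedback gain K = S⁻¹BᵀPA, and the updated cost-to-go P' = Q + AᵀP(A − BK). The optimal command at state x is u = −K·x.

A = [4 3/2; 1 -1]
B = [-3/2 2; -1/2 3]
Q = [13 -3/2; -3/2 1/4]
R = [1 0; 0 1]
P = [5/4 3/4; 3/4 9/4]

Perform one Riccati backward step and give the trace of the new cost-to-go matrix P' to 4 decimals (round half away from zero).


18.6439

BᵀP = [-2.2500 -2.2500; 4.7500 8.2500]
S = R + BᵀPB = [1 0; 0 1] + [4.5000 -11.2500; -11.2500 34.2500] = [5.5000 -11.2500; -11.2500 35.2500]
BᵀPA = [-11.2500 -1.1250; 27.2500 -1.1250]
K = S⁻¹·BᵀPA = [-1.3370 -0.7772; 0.3463 -0.2799]
A−BK = [1.3018 0.8942; -0.7075 -0.5487]
AᵀP(A−BK) = [3.7707 2.2604; 2.2604 1.6233]
P' = Q + AᵀP(A−BK) = [16.7707 0.7604; 0.7604 1.8733]
tr(P') = 18.6439


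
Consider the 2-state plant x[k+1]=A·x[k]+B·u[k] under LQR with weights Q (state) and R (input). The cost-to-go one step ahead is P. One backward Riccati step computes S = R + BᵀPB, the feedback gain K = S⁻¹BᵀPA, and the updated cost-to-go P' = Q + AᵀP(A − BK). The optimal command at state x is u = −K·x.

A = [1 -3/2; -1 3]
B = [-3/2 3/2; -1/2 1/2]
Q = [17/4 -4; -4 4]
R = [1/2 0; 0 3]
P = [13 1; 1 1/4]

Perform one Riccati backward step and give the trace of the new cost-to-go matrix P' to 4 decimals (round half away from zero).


BᵀP = [-20.0000 -1.6250; 20.0000 1.6250]
S = R + BᵀPB = [1/2 0; 0 3] + [30.8125 -30.8125; -30.8125 30.8125] = [31.3125 -30.8125; -30.8125 33.8125]
BᵀPA = [-18.3750 25.1250; 18.3750 -25.1250]
K = S⁻¹·BᵀPA = [-0.5041 0.6893; 0.0840 -0.1149]
A−BK = [0.1177 -0.2937; -1.2941 3.4021]
AᵀP(A−BK) = [0.4424 -0.9723; -0.9723 2.2937]
P' = Q + AᵀP(A−BK) = [4.6924 -4.9723; -4.9723 6.2937]
tr(P') = 10.9861

10.9861


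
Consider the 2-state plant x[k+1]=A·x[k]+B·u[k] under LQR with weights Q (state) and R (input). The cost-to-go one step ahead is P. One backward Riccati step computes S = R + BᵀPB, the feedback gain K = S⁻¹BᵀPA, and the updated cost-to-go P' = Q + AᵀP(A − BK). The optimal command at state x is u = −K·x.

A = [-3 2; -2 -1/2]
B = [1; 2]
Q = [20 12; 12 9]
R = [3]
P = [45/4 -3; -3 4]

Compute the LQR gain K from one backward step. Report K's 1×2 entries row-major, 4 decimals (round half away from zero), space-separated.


-1.4110 0.4384

BᵀP = [5.2500 5.0000]
S = R + BᵀPB = [3] + [15.2500] = [18.2500]
BᵀPA = [-25.7500 8.0000]
K = S⁻¹·BᵀPA = [-1.4110 0.4384]
A−BK = [-1.5890 1.5616; 0.8219 -1.3767]
AᵀP(A−BK) = [44.9178 -44.7123; -44.7123 48.4932]
P' = Q + AᵀP(A−BK) = [64.9178 -32.7123; -32.7123 57.4932]
tr(P') = 122.4110


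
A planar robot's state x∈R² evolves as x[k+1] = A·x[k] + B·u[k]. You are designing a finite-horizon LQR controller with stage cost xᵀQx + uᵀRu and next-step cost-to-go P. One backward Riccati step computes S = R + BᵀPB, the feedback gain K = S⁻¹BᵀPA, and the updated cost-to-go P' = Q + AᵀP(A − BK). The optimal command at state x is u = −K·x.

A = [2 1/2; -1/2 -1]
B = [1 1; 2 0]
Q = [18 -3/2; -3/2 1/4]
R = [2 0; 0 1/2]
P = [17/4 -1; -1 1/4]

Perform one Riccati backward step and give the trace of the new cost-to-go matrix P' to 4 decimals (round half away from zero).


20.3983

BᵀP = [2.2500 -0.5000; 4.2500 -1.0000]
S = R + BᵀPB = [2 0; 0 1/2] + [1.2500 2.2500; 2.2500 4.2500] = [3.2500 2.2500; 2.2500 4.7500]
BᵀPA = [4.7500 1.6250; 9.0000 3.1250]
K = S⁻¹·BᵀPA = [0.2229 0.0663; 1.7892 0.6265]
A−BK = [-0.0120 -0.1928; -0.9458 -1.1325]
AᵀP(A−BK) = [1.9014 0.6717; 0.6717 0.2470]
P' = Q + AᵀP(A−BK) = [19.9014 -0.8283; -0.8283 0.4970]
tr(P') = 20.3983


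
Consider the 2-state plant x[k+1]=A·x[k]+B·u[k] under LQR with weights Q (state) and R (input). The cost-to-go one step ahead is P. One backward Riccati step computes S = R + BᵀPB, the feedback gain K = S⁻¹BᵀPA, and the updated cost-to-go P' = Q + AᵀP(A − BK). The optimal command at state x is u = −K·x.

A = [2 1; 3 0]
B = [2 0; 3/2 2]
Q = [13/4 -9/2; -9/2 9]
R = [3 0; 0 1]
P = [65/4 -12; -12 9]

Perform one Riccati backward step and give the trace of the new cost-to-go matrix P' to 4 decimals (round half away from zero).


BᵀP = [14.5000 -10.5000; -24.0000 18.0000]
S = R + BᵀPB = [3 0; 0 1] + [13.2500 -21.0000; -21.0000 36.0000] = [16.2500 -21.0000; -21.0000 37.0000]
BᵀPA = [-2.5000 14.5000; 6.0000 -24.0000]
K = S⁻¹·BᵀPA = [0.2090 0.2028; 0.2808 -0.5335]
A−BK = [1.5819 0.5944; 2.1248 0.7629]
AᵀP(A−BK) = [0.8378 0.2083; 0.2083 0.5043]
P' = Q + AᵀP(A−BK) = [4.0878 -4.2917; -4.2917 9.5043]
tr(P') = 13.5920

13.5920


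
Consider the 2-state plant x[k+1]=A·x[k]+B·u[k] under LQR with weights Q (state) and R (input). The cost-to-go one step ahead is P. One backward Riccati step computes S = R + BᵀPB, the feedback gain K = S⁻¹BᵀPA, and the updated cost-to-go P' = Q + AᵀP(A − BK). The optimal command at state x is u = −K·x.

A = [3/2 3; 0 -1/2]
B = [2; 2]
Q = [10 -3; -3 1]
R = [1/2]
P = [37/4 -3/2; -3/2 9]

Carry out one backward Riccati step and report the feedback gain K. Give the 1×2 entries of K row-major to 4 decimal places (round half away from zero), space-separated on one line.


BᵀP = [15.5000 15.0000]
S = R + BᵀPB = [1/2] + [61.0000] = [61.5000]
BᵀPA = [23.2500 39.0000]
K = S⁻¹·BᵀPA = [0.3780 0.6341]
A−BK = [0.7439 1.7317; -0.7561 -1.7683]
AᵀP(A−BK) = [12.0229 28.0061; 28.0061 65.2683]
P' = Q + AᵀP(A−BK) = [22.0229 25.0061; 25.0061 66.2683]
tr(P') = 88.2912

0.3780 0.6341


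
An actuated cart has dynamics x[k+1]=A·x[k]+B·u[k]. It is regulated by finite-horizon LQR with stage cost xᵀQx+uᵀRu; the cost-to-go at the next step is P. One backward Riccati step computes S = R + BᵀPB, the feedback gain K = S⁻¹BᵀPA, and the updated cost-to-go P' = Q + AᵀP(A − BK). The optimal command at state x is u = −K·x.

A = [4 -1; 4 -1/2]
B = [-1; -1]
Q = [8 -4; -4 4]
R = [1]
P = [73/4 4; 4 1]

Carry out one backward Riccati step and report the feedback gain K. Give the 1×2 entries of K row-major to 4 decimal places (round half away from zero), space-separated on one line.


-3.8584 0.8761

BᵀP = [-22.2500 -5.0000]
S = R + BᵀPB = [1] + [27.2500] = [28.2500]
BᵀPA = [-109.0000 24.7500]
K = S⁻¹·BᵀPA = [-3.8584 0.8761]
A−BK = [0.1416 -0.1239; 0.1416 0.3761]
AᵀP(A−BK) = [15.4336 -3.5044; -3.5044 0.8164]
P' = Q + AᵀP(A−BK) = [23.4336 -7.5044; -7.5044 4.8164]
tr(P') = 28.2500


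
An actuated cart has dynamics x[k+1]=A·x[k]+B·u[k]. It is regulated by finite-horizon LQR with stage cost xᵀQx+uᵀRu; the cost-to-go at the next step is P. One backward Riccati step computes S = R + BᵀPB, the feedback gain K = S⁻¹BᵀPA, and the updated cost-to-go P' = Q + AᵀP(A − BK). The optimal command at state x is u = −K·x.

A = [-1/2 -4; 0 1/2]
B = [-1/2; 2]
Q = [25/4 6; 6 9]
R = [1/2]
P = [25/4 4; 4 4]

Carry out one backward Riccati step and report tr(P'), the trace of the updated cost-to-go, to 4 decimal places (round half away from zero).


BᵀP = [4.8750 6.0000]
S = R + BᵀPB = [1/2] + [9.5625] = [10.0625]
BᵀPA = [-2.4375 -16.5000]
K = S⁻¹·BᵀPA = [-0.2422 -1.6398]
A−BK = [-0.6211 -4.8199; 0.4845 3.7795]
AᵀP(A−BK) = [0.9720 7.5031; 7.5031 57.9441]
P' = Q + AᵀP(A−BK) = [7.2220 13.5031; 13.5031 66.9441]
tr(P') = 74.1661

74.1661


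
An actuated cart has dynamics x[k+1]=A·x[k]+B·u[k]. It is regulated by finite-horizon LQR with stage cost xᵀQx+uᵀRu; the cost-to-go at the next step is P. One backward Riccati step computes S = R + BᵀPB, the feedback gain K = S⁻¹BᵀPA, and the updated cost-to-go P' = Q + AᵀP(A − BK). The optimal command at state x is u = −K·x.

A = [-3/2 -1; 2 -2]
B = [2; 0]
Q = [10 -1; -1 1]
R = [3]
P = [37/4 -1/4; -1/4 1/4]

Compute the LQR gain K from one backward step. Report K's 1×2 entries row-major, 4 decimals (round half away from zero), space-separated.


-0.7188 -0.4375

BᵀP = [18.5000 -0.5000]
S = R + BᵀPB = [3] + [37.0000] = [40.0000]
BᵀPA = [-28.7500 -17.5000]
K = S⁻¹·BᵀPA = [-0.7188 -0.4375]
A−BK = [-0.0625 -0.1250; 2.0000 -2.0000]
AᵀP(A−BK) = [2.6484 0.0469; 0.0469 1.5938]
P' = Q + AᵀP(A−BK) = [12.6484 -0.9531; -0.9531 2.5938]
tr(P') = 15.2422


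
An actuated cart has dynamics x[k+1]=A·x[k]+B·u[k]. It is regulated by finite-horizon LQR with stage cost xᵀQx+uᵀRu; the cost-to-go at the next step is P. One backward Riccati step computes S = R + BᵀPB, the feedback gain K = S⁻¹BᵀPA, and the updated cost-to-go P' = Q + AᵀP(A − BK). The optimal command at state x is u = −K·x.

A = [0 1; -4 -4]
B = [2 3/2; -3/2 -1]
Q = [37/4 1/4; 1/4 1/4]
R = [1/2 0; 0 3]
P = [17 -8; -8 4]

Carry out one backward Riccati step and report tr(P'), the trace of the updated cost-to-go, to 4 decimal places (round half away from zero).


BᵀP = [46.0000 -22.0000; 33.5000 -16.0000]
S = R + BᵀPB = [1/2 0; 0 3] + [125.0000 91.0000; 91.0000 66.2500] = [125.5000 91.0000; 91.0000 69.2500]
BᵀPA = [88.0000 134.0000; 64.0000 97.5000]
K = S⁻¹·BᵀPA = [0.6587 0.9930; 0.0586 0.1031]
A−BK = [-1.4053 -1.1406; -2.9533 -2.4074]
AᵀP(A−BK) = [2.2836 2.0201; 2.0201 1.8896]
P' = Q + AᵀP(A−BK) = [11.5336 2.2701; 2.2701 2.1396]
tr(P') = 13.6732

13.6732


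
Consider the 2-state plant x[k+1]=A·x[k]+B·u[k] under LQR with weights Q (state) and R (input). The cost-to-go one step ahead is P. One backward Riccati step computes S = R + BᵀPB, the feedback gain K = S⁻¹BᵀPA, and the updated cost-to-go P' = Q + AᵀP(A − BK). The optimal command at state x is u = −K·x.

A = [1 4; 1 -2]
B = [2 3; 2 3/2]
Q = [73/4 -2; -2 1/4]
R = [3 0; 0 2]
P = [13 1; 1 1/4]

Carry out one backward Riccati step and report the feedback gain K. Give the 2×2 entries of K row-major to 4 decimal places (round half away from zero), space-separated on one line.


BᵀP = [28.0000 2.5000; 40.5000 3.3750]
S = R + BᵀPB = [3 0; 0 2] + [61.0000 87.7500; 87.7500 126.5625] = [64.0000 87.7500; 87.7500 128.5625]
BᵀPA = [30.5000 107.0000; 43.8750 155.2500]
K = S⁻¹·BᵀPA = [0.1347 0.2519; 0.2493 1.0356]
A−BK = [-0.0174 0.3893; 0.3566 -4.0573]
AᵀP(A−BK) = [0.2021 0.3779; 0.3779 5.2620]
P' = Q + AᵀP(A−BK) = [18.4521 -1.6221; -1.6221 5.5120]
tr(P') = 23.9641

0.1347 0.2519 0.2493 1.0356


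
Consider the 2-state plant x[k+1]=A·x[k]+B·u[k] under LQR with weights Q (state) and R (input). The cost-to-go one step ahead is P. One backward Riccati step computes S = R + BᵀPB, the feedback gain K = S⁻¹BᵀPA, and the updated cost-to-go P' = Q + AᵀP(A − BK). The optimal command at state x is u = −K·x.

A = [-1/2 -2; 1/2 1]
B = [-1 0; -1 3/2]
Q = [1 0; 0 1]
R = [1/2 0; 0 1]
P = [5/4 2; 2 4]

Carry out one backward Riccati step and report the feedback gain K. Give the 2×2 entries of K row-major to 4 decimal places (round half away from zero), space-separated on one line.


BᵀP = [-3.2500 -6.0000; 3.0000 6.0000]
S = R + BᵀPB = [1/2 0; 0 1] + [9.2500 -9.0000; -9.0000 9.0000] = [9.7500 -9.0000; -9.0000 10.0000]
BᵀPA = [-1.3750 0.5000; 1.5000 0.0000]
K = S⁻¹·BᵀPA = [-0.0152 0.3030; 0.1364 0.2727]
A−BK = [-0.5152 -1.6970; 0.2803 0.8939]
AᵀP(A−BK) = [0.0871 0.2576; 0.2576 0.8485]
P' = Q + AᵀP(A−BK) = [1.0871 0.2576; 0.2576 1.8485]
tr(P') = 2.9356

-0.0152 0.3030 0.1364 0.2727


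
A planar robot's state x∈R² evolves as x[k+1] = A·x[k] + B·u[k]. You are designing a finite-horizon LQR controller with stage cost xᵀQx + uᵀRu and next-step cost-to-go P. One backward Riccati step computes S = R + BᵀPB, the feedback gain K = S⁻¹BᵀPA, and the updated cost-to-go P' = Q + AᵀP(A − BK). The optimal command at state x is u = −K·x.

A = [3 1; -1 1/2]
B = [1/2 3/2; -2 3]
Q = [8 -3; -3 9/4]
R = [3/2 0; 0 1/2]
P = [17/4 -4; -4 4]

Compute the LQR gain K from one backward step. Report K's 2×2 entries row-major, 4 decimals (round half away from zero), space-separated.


BᵀP = [10.1250 -10.0000; -5.6250 6.0000]
S = R + BᵀPB = [3/2 0; 0 1/2] + [25.0625 -14.8125; -14.8125 9.5625] = [26.5625 -14.8125; -14.8125 10.0625]
BᵀPA = [40.3750 5.1250; -22.8750 -2.6250]
K = S⁻¹·BᵀPA = [1.4086 0.2650; -0.1997 0.1292]
A−BK = [2.5953 0.6736; 2.4164 0.6423]
AᵀP(A−BK) = [4.8081 1.0065; 1.0065 0.2311]
P' = Q + AᵀP(A−BK) = [12.8081 -1.9935; -1.9935 2.4811]
tr(P') = 15.2892

1.4086 0.2650 -0.1997 0.1292


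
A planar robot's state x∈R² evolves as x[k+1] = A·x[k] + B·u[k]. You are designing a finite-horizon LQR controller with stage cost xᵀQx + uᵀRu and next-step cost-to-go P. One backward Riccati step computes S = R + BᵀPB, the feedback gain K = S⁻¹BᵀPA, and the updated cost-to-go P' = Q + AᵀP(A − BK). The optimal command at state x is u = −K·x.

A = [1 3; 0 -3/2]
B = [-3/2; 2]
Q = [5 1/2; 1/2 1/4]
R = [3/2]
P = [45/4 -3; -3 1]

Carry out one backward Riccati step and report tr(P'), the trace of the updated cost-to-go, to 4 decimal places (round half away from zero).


BᵀP = [-22.8750 6.5000]
S = R + BᵀPB = [3/2] + [47.3125] = [48.8125]
BᵀPA = [-22.8750 -78.3750]
K = S⁻¹·BᵀPA = [-0.4686 -1.6056]
A−BK = [0.2971 0.5915; 0.9373 1.7113]
AᵀP(A−BK) = [0.5301 1.5211; 1.5211 4.6585]
P' = Q + AᵀP(A−BK) = [5.5301 2.0211; 2.0211 4.9085]
tr(P') = 10.4385

10.4385


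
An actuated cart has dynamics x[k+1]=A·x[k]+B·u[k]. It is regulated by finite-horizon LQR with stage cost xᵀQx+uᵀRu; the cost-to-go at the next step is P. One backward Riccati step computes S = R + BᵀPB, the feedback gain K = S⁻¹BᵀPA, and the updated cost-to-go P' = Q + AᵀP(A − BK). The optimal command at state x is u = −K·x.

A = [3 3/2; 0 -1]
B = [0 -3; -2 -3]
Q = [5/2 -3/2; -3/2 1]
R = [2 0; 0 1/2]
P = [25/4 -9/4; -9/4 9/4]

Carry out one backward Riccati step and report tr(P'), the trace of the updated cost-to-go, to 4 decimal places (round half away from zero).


BᵀP = [4.5000 -4.5000; -12.0000 0.0000]
S = R + BᵀPB = [2 0; 0 1/2] + [9.0000 0.0000; 0.0000 36.0000] = [11.0000 0.0000; 0.0000 36.5000]
BᵀPA = [13.5000 11.2500; -36.0000 -18.0000]
K = S⁻¹·BᵀPA = [1.2273 1.0227; -0.9863 -0.4932]
A−BK = [0.0411 0.0205; -0.5044 -0.4340]
AᵀP(A−BK) = [4.1750 3.3148; 3.3148 2.6801]
P' = Q + AᵀP(A−BK) = [6.6750 1.8148; 1.8148 3.6801]
tr(P') = 10.3551

10.3551


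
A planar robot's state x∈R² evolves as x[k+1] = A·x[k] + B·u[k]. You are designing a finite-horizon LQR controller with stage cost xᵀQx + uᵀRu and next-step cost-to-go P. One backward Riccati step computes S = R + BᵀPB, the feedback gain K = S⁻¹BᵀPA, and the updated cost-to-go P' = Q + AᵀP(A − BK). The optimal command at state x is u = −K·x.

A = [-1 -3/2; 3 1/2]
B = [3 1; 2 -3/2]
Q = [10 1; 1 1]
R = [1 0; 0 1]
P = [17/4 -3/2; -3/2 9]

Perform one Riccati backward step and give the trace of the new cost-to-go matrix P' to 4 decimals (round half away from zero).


BᵀP = [9.7500 13.5000; 6.5000 -15.0000]
S = R + BᵀPB = [1 0; 0 1] + [56.2500 -10.5000; -10.5000 29.0000] = [57.2500 -10.5000; -10.5000 30.0000]
BᵀPA = [30.7500 -7.8750; -51.5000 -17.2500]
K = S⁻¹·BᵀPA = [0.2375 -0.2597; -1.6335 -0.6659]
A−BK = [-0.0790 -0.0551; 0.0747 0.0205]
AᵀP(A−BK) = [2.8193 1.0670; 1.0670 0.5309]
P' = Q + AᵀP(A−BK) = [12.8193 2.0670; 2.0670 1.5309]
tr(P') = 14.3502

14.3502


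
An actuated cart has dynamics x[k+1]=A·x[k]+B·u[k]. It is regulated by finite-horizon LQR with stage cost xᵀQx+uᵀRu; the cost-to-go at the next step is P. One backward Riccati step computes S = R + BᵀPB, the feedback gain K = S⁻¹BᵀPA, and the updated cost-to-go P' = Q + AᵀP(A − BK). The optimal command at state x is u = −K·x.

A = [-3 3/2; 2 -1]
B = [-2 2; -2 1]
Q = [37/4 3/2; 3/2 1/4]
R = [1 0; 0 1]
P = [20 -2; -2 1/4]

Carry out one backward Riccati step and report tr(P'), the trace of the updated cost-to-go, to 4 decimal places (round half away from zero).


12.6107

BᵀP = [-36.0000 3.5000; 38.0000 -3.7500]
S = R + BᵀPB = [1 0; 0 1] + [65.0000 -68.5000; -68.5000 72.2500] = [66.0000 -68.5000; -68.5000 73.2500]
BᵀPA = [115.0000 -57.5000; -121.5000 60.7500]
K = S⁻¹·BᵀPA = [0.7100 -0.3550; -0.9947 0.4974]
A−BK = [0.4095 -0.2047; 4.4148 -2.2074]
AᵀP(A−BK) = [2.4886 -1.2443; -1.2443 0.6221]
P' = Q + AᵀP(A−BK) = [11.7386 0.2557; 0.2557 0.8721]
tr(P') = 12.6107


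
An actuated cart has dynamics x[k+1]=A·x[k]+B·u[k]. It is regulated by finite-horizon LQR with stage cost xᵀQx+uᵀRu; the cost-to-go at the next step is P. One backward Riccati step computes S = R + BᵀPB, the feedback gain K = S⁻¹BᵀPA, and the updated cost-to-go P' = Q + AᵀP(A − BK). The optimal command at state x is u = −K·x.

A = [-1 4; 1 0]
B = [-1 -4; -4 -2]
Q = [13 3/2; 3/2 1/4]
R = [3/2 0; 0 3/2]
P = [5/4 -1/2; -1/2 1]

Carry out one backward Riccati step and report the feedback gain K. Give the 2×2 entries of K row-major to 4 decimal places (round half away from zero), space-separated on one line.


-0.3733 0.4812 0.3139 -1.0243

BᵀP = [0.7500 -3.5000; -4.0000 0.0000]
S = R + BᵀPB = [3/2 0; 0 3/2] + [13.2500 4.0000; 4.0000 16.0000] = [14.7500 4.0000; 4.0000 17.5000]
BᵀPA = [-4.2500 3.0000; 4.0000 -16.0000]
K = S⁻¹·BᵀPA = [-0.3733 0.4812; 0.3139 -1.0243]
A−BK = [-0.1177 0.3841; 0.1347 -0.1239]
AᵀP(A−BK) = [0.4081 -0.8580; -0.8580 2.1683]
P' = Q + AᵀP(A−BK) = [13.4081 0.6420; 0.6420 2.4183]
tr(P') = 15.8264


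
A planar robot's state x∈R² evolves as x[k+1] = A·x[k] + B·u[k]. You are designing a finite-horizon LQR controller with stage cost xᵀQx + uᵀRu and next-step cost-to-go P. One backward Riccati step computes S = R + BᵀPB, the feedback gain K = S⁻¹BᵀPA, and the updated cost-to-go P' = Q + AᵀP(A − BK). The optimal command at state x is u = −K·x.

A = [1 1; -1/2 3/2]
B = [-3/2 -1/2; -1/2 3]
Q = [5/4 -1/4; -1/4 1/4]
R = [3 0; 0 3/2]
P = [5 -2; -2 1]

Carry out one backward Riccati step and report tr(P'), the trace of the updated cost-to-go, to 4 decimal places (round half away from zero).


BᵀP = [-6.5000 2.5000; -8.5000 4.0000]
S = R + BᵀPB = [3 0; 0 3/2] + [8.5000 10.7500; 10.7500 16.2500] = [11.5000 10.7500; 10.7500 17.7500]
BᵀPA = [-7.7500 -2.7500; -10.5000 -2.5000]
K = S⁻¹·BᵀPA = [-0.2788 -0.2477; -0.4227 0.0092]
A−BK = [0.3705 0.6330; 0.6288 1.3486]
AᵀP(A−BK) = [0.6510 0.4266; 0.4266 0.5917]
P' = Q + AᵀP(A−BK) = [1.9010 0.1766; 0.1766 0.8417]
tr(P') = 2.7428

2.7428


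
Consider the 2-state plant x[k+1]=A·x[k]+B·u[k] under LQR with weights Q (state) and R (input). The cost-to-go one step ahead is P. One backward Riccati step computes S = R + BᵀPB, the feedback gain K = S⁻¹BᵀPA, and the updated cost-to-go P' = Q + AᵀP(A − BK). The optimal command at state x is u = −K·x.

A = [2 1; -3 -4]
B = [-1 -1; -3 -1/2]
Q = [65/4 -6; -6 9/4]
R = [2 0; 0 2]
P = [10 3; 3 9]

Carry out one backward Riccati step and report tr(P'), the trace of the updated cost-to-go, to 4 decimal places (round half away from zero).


55.1293

BᵀP = [-19.0000 -30.0000; -11.5000 -7.5000]
S = R + BᵀPB = [2 0; 0 2] + [109.0000 34.0000; 34.0000 15.2500] = [111.0000 34.0000; 34.0000 17.2500]
BᵀPA = [52.0000 101.0000; -0.5000 18.5000]
K = S⁻¹·BᵀPA = [1.2046 1.4672; -2.4033 -1.8194]
A−BK = [0.8013 0.6478; -0.5878 -0.5081]
AᵀP(A−BK) = [21.1585 17.7951; 17.7951 15.4708]
P' = Q + AᵀP(A−BK) = [37.4085 11.7951; 11.7951 17.7208]
tr(P') = 55.1293


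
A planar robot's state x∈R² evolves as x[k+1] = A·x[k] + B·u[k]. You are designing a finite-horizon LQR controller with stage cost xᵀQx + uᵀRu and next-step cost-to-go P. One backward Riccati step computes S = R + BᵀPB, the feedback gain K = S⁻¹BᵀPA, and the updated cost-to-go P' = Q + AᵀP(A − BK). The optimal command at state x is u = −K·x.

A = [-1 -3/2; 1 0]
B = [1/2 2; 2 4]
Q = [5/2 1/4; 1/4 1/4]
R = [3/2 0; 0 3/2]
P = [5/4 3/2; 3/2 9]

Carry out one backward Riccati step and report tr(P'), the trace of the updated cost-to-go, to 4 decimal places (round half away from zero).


6.1154

BᵀP = [3.6250 18.7500; 8.5000 39.0000]
S = R + BᵀPB = [3/2 0; 0 3/2] + [39.3125 82.2500; 82.2500 173.0000] = [40.8125 82.2500; 82.2500 174.5000]
BᵀPA = [15.1250 -5.4375; 30.5000 -12.7500]
K = S⁻¹·BᵀPA = [0.3664 0.2799; 0.0021 -0.2050]
A−BK = [-1.1874 -1.2300; 0.2589 0.2602]
AᵀP(A−BK) = [1.6447 1.6439; 1.6439 1.7208]
P' = Q + AᵀP(A−BK) = [4.1447 1.8939; 1.8939 1.9708]
tr(P') = 6.1154


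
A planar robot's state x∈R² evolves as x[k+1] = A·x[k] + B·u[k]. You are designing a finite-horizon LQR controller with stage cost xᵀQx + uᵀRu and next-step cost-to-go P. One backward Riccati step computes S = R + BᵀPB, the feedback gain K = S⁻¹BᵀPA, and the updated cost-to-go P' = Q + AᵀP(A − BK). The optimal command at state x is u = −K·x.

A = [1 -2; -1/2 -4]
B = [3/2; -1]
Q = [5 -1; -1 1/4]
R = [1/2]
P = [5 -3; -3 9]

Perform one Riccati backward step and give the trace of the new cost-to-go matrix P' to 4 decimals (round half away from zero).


84.8929

BᵀP = [10.5000 -13.5000]
S = R + BᵀPB = [1/2] + [29.2500] = [29.7500]
BᵀPA = [17.2500 33.0000]
K = S⁻¹·BᵀPA = [0.5798 1.1092]
A−BK = [0.1303 -3.6639; 0.0798 -2.8908]
AᵀP(A−BK) = [0.2479 -2.1345; -2.1345 79.3950]
P' = Q + AᵀP(A−BK) = [5.2479 -3.1345; -3.1345 79.6450]
tr(P') = 84.8929


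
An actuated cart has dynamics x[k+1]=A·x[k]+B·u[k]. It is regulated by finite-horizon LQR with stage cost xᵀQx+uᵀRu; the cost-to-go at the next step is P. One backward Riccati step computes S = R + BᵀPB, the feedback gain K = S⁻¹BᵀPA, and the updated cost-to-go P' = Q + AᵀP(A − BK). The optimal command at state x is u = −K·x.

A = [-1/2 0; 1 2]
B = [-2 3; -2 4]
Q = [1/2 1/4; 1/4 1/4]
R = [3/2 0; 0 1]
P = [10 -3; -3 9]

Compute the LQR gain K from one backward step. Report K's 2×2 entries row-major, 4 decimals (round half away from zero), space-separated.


1.2973 1.5278 0.8268 1.1749

BᵀP = [-14.0000 -12.0000; 18.0000 27.0000]
S = R + BᵀPB = [3/2 0; 0 1] + [52.0000 -90.0000; -90.0000 162.0000] = [53.5000 -90.0000; -90.0000 163.0000]
BᵀPA = [-5.0000 -24.0000; 18.0000 54.0000]
K = S⁻¹·BᵀPA = [1.2973 1.5278; 0.8268 1.1749]
A−BK = [-0.3856 -0.4690; 0.2877 0.3562]
AᵀP(A−BK) = [6.1052 7.4915; 7.4915 9.2248]
P' = Q + AᵀP(A−BK) = [6.6052 7.7415; 7.7415 9.4748]
tr(P') = 16.0800


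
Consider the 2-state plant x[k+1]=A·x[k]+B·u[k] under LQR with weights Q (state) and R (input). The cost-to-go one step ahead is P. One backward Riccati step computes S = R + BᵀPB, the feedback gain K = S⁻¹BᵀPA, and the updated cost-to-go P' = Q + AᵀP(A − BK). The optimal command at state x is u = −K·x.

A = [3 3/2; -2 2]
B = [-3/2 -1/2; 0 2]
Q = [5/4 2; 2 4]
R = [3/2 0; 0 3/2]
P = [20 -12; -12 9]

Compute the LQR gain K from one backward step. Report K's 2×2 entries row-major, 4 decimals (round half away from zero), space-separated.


-1.4840 -0.9069 -1.1176 0.6504

BᵀP = [-30.0000 18.0000; -34.0000 24.0000]
S = R + BᵀPB = [3/2 0; 0 3/2] + [45.0000 51.0000; 51.0000 65.0000] = [46.5000 51.0000; 51.0000 66.5000]
BᵀPA = [-126.0000 -9.0000; -150.0000 -3.0000]
K = S⁻¹·BᵀPA = [-1.4840 -0.9069; -1.1176 0.6504]
A−BK = [0.2153 0.4649; 0.2351 0.6992]
AᵀP(A−BK) = [5.3863 1.2916; 1.2916 2.7893]
P' = Q + AᵀP(A−BK) = [6.6363 3.2916; 3.2916 6.7893]
tr(P') = 13.4256


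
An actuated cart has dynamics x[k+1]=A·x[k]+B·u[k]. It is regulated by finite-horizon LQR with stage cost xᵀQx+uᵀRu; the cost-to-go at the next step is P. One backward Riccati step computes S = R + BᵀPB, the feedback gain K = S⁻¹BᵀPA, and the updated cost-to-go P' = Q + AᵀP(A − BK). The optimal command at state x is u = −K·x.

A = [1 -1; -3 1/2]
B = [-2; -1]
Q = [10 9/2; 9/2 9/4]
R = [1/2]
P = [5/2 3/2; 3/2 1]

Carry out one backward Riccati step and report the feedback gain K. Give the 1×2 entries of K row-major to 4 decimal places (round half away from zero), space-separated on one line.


BᵀP = [-6.5000 -4.0000]
S = R + BᵀPB = [1/2] + [17.0000] = [17.5000]
BᵀPA = [5.5000 4.5000]
K = S⁻¹·BᵀPA = [0.3143 0.2571]
A−BK = [1.6286 -0.4857; -2.6857 0.7571]
AᵀP(A−BK) = [0.7714 -0.1643; -0.1643 0.0929]
P' = Q + AᵀP(A−BK) = [10.7714 4.3357; 4.3357 2.3429]
tr(P') = 13.1143

0.3143 0.2571


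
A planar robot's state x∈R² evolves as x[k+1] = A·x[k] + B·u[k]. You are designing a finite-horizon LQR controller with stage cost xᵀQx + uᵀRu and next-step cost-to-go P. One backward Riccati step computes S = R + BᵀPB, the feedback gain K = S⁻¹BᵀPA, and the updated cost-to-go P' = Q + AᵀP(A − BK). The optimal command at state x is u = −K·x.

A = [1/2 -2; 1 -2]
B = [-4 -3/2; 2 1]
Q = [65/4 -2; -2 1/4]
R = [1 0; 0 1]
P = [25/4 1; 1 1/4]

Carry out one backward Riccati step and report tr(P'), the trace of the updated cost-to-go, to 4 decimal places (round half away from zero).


BᵀP = [-23.0000 -3.5000; -8.3750 -1.2500]
S = R + BᵀPB = [1 0; 0 1] + [85.0000 31.0000; 31.0000 11.3125] = [86.0000 31.0000; 31.0000 12.3125]
BᵀPA = [-15.0000 53.0000; -5.4375 19.2500]
K = S⁻¹·BᵀPA = [-0.1648 0.5702; -0.0268 0.1277]
A−BK = [-0.1992 0.4725; 1.3563 -3.2682]
AᵀP(A−BK) = [0.1954 -0.5019; -0.5019 1.3186]
P' = Q + AᵀP(A−BK) = [16.4454 -2.5019; -2.5019 1.5686]
tr(P') = 18.0140

18.0140


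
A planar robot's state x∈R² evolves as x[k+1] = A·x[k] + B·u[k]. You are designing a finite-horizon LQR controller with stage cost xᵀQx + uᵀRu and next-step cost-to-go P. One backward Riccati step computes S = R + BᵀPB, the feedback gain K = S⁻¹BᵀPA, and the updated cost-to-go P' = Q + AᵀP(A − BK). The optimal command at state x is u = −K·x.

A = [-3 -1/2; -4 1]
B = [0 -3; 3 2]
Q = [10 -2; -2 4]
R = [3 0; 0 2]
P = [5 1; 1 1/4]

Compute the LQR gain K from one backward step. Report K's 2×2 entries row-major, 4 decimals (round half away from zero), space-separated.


-0.4859 0.0226 1.2599 0.1158

BᵀP = [3.0000 0.7500; -13.0000 -2.5000]
S = R + BᵀPB = [3 0; 0 2] + [2.2500 -7.5000; -7.5000 34.0000] = [5.2500 -7.5000; -7.5000 36.0000]
BᵀPA = [-12.0000 -0.7500; 49.0000 4.0000]
K = S⁻¹·BᵀPA = [-0.4859 0.0226; 1.2599 0.1158]
A−BK = [0.7797 -0.1525; -5.0621 0.7006]
AᵀP(A−BK) = [5.4350 0.0960; 0.0960 0.0537]
P' = Q + AᵀP(A−BK) = [15.4350 -1.9040; -1.9040 4.0537]
tr(P') = 19.4887


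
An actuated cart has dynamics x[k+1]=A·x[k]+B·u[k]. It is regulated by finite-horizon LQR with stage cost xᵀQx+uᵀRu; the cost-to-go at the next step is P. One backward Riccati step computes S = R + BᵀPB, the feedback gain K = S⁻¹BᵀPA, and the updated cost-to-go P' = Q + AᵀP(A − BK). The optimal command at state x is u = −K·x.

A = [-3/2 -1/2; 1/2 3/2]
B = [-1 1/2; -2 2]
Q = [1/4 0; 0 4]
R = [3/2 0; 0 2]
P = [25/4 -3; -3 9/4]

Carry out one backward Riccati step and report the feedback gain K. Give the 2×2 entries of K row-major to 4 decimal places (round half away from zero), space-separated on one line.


0.7336 0.2153 1.2350 1.0073

BᵀP = [-0.2500 -1.5000; -2.8750 3.0000]
S = R + BᵀPB = [3/2 0; 0 2] + [3.2500 -3.1250; -3.1250 4.5625] = [4.7500 -3.1250; -3.1250 6.5625]
BᵀPA = [-0.3750 -2.1250; 5.8125 5.9375]
K = S⁻¹·BᵀPA = [0.7336 0.2153; 1.2350 1.0073]
A−BK = [-1.3839 -0.7883; -0.5029 -0.0839]
AᵀP(A−BK) = [12.2214 8.1008; 8.1008 5.6017]
P' = Q + AᵀP(A−BK) = [12.4714 8.1008; 8.1008 9.6017]
tr(P') = 22.0732


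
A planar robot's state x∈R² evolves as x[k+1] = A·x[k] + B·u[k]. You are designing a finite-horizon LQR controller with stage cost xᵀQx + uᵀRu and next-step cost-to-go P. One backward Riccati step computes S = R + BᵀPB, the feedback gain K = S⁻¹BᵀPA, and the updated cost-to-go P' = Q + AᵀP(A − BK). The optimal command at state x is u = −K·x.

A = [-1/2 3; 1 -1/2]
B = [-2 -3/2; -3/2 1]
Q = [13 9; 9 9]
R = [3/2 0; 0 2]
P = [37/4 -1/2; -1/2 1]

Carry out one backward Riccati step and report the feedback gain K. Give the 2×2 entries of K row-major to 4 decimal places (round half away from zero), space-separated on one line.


-0.0787 -0.7034 0.4344 -1.0122

BᵀP = [-17.7500 -0.5000; -14.3750 1.7500]
S = R + BᵀPB = [3/2 0; 0 2] + [36.2500 26.1250; 26.1250 23.3125] = [37.7500 26.1250; 26.1250 25.3125]
BᵀPA = [8.3750 -53.0000; 8.9375 -44.0000]
K = S⁻¹·BᵀPA = [-0.0787 -0.7034; 0.4344 -1.0122]
A−BK = [-0.0060 0.0747; 0.4475 -0.5429]
AᵀP(A−BK) = [0.5899 -1.0617; -1.0617 3.1786]
P' = Q + AᵀP(A−BK) = [13.5899 7.9383; 7.9383 12.1786]
tr(P') = 25.7685


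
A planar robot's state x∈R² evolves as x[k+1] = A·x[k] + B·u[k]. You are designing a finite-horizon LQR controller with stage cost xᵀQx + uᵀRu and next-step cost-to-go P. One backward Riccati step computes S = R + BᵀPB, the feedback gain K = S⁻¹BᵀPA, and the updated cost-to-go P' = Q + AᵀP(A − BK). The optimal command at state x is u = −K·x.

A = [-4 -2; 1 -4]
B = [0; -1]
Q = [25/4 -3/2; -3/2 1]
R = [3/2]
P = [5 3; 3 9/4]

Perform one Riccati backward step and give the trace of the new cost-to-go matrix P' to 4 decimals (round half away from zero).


84.1500

BᵀP = [-3.0000 -2.2500]
S = R + BᵀPB = [3/2] + [2.2500] = [3.7500]
BᵀPA = [9.7500 15.0000]
K = S⁻¹·BᵀPA = [2.6000 4.0000]
A−BK = [-4.0000 -2.0000; 3.6000 0.0000]
AᵀP(A−BK) = [32.9000 34.0000; 34.0000 44.0000]
P' = Q + AᵀP(A−BK) = [39.1500 32.5000; 32.5000 45.0000]
tr(P') = 84.1500


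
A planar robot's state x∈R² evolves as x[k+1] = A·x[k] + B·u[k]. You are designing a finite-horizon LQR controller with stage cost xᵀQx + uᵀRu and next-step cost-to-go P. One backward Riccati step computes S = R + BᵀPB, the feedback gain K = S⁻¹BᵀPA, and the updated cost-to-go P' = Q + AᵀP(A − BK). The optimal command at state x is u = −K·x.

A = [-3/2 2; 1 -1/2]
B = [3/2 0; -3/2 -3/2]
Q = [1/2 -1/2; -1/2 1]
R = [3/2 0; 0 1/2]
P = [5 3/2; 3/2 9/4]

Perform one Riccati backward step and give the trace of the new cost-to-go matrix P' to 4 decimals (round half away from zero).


5.5056

BᵀP = [5.2500 -1.1250; -2.2500 -3.3750]
S = R + BᵀPB = [3/2 0; 0 1/2] + [9.5625 1.6875; 1.6875 5.0625] = [11.0625 1.6875; 1.6875 5.5625]
BᵀPA = [-9.0000 11.0625; 0.0000 -2.8125]
K = S⁻¹·BᵀPA = [-0.8530 1.1294; 0.2588 -0.8482]
A−BK = [-0.2204 0.3059; 0.1086 -0.0783]
AᵀP(A−BK) = [1.3227 -1.8355; -1.8355 2.6829]
P' = Q + AᵀP(A−BK) = [1.8227 -2.3355; -2.3355 3.6829]
tr(P') = 5.5056


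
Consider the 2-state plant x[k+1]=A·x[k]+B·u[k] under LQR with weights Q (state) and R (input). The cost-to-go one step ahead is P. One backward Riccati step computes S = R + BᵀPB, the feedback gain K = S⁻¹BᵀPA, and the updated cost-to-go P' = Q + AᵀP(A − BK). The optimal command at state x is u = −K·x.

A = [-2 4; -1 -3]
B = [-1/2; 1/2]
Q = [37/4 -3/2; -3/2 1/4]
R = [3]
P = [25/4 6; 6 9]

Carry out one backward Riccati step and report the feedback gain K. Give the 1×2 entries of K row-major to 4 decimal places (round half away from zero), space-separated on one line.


-0.3279 -1.3115

BᵀP = [-0.1250 1.5000]
S = R + BᵀPB = [3] + [0.8125] = [3.8125]
BᵀPA = [-1.2500 -5.0000]
K = S⁻¹·BᵀPA = [-0.3279 -1.3115]
A−BK = [-2.1639 3.3443; -0.8361 -2.3443]
AᵀP(A−BK) = [57.5902 -12.6393; -12.6393 30.4426]
P' = Q + AᵀP(A−BK) = [66.8402 -14.1393; -14.1393 30.6926]
tr(P') = 97.5328


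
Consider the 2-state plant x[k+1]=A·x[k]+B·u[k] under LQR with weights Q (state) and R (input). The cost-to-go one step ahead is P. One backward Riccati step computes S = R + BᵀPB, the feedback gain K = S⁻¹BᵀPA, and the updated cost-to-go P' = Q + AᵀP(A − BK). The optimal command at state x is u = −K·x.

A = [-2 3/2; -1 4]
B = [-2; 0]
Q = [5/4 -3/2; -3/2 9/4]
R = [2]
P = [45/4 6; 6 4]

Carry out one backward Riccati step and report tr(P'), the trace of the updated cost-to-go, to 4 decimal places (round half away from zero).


BᵀP = [-22.5000 -12.0000]
S = R + BᵀPB = [2] + [45.0000] = [47.0000]
BᵀPA = [57.0000 -81.7500]
K = S⁻¹·BᵀPA = [1.2128 -1.7394]
A−BK = [0.4255 -1.9787; -1.0000 4.0000]
AᵀP(A−BK) = [3.8723 -7.6064; -7.6064 19.1197]
P' = Q + AᵀP(A−BK) = [5.1223 -9.1064; -9.1064 21.3697]
tr(P') = 26.4920

26.4920


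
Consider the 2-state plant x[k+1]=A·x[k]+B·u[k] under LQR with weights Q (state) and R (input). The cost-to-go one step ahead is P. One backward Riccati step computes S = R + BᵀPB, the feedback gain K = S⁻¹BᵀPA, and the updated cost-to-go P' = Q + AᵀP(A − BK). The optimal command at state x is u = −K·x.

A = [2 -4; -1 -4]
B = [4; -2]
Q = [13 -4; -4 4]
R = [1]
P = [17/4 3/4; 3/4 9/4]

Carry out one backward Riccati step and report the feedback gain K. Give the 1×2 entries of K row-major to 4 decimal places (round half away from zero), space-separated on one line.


BᵀP = [15.5000 -1.5000]
S = R + BᵀPB = [1] + [65.0000] = [66.0000]
BᵀPA = [32.5000 -56.0000]
K = S⁻¹·BᵀPA = [0.4924 -0.8485]
A−BK = [0.0303 -0.6061; -0.0152 -5.6970]
AᵀP(A−BK) = [0.2462 -0.4242; -0.4242 80.4848]
P' = Q + AᵀP(A−BK) = [13.2462 -4.4242; -4.4242 84.4848]
tr(P') = 97.7311

0.4924 -0.8485


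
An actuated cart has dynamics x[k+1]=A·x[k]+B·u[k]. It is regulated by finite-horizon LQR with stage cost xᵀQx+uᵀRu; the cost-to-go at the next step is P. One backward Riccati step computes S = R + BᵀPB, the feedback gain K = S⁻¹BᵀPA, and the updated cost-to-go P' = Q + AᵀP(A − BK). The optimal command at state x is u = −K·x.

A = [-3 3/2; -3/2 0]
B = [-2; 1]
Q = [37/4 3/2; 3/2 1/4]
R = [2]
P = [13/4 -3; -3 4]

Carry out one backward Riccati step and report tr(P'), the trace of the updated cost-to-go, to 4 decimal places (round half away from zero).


BᵀP = [-9.5000 10.0000]
S = R + BᵀPB = [2] + [29.0000] = [31.0000]
BᵀPA = [13.5000 -14.2500]
K = S⁻¹·BᵀPA = [0.4355 -0.4597]
A−BK = [-2.1290 0.5806; -1.9355 0.4597]
AᵀP(A−BK) = [5.3710 -1.6694; -1.6694 0.7621]
P' = Q + AᵀP(A−BK) = [14.6210 -0.1694; -0.1694 1.0121]
tr(P') = 15.6331

15.6331


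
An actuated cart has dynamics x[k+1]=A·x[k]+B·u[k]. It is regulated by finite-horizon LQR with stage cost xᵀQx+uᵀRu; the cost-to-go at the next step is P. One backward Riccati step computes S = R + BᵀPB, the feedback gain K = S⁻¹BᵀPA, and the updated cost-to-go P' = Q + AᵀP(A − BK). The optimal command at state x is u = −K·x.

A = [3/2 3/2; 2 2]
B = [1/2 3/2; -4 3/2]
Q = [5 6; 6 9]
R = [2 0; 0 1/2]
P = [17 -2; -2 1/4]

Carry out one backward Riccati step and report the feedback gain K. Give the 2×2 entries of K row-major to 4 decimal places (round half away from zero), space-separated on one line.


0.1137 0.1137 0.8586 0.8586

BᵀP = [16.5000 -2.0000; 22.5000 -2.6250]
S = R + BᵀPB = [2 0; 0 1/2] + [16.2500 21.7500; 21.7500 29.8125] = [18.2500 21.7500; 21.7500 30.3125]
BᵀPA = [20.7500 20.7500; 28.5000 28.5000]
K = S⁻¹·BᵀPA = [0.1137 0.1137; 0.8586 0.8586]
A−BK = [0.1552 0.1552; 1.1667 1.1667]
AᵀP(A−BK) = [0.4200 0.4200; 0.4200 0.4200]
P' = Q + AᵀP(A−BK) = [5.4200 6.4200; 6.4200 9.4200]
tr(P') = 14.8399


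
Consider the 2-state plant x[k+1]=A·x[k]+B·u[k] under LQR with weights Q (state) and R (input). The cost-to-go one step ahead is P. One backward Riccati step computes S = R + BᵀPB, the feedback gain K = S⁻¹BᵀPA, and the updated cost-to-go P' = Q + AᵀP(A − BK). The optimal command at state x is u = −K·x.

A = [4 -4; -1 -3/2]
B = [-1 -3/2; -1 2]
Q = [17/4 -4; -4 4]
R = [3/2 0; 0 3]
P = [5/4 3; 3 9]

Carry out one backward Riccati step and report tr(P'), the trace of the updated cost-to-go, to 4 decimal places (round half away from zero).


BᵀP = [-4.2500 -12.0000; 4.1250 13.5000]
S = R + BᵀPB = [3/2 0; 0 3] + [16.2500 -17.6250; -17.6250 20.8125] = [17.7500 -17.6250; -17.6250 23.8125]
BᵀPA = [-5.0000 35.0000; 3.0000 -36.7500]
K = S⁻¹·BᵀPA = [-0.5908 1.6577; -0.3113 -0.3163]
A−BK = [2.9423 -2.8167; -0.9682 0.7904]
AᵀP(A−BK) = [2.9799 -3.2623; -3.2623 6.6044]
P' = Q + AᵀP(A−BK) = [7.2299 -7.2623; -7.2623 10.6044]
tr(P') = 17.8343

17.8343


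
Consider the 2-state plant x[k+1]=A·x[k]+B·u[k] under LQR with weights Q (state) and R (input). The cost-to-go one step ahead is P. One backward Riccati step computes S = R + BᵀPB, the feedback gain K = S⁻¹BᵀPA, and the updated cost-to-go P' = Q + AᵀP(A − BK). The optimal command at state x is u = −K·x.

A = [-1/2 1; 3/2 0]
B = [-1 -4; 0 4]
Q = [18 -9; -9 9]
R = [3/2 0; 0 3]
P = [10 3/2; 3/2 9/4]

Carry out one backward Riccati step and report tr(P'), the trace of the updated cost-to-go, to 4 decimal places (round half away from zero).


BᵀP = [-10.0000 -1.5000; -34.0000 3.0000]
S = R + BᵀPB = [3/2 0; 0 3] + [10.0000 34.0000; 34.0000 148.0000] = [11.5000 34.0000; 34.0000 151.0000]
BᵀPA = [2.7500 -10.0000; 21.5000 -34.0000]
K = S⁻¹·BᵀPA = [-0.5439 -0.6098; 0.2649 -0.0879]
A−BK = [0.0155 0.0388; 0.4406 0.3514]
AᵀP(A−BK) = [1.1139 0.8159; 0.8159 0.9147]
P' = Q + AᵀP(A−BK) = [19.1139 -8.1841; -8.1841 9.9147]
tr(P') = 29.0286

29.0286


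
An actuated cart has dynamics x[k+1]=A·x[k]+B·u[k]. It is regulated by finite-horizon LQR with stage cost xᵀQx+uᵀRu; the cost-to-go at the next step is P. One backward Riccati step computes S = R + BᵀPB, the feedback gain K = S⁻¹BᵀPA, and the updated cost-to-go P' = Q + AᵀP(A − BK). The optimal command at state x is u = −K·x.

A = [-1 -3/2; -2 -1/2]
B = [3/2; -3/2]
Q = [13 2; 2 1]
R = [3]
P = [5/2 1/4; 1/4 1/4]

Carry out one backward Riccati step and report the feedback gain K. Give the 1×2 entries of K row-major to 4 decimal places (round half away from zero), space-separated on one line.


-0.4186 -0.6279

BᵀP = [3.3750 0.0000]
S = R + BᵀPB = [3] + [5.0625] = [8.0625]
BᵀPA = [-3.3750 -5.0625]
K = S⁻¹·BᵀPA = [-0.4186 -0.6279]
A−BK = [-0.3721 -0.5581; -2.6279 -1.4419]
AᵀP(A−BK) = [3.0872 2.7558; 2.7558 2.8837]
P' = Q + AᵀP(A−BK) = [16.0872 4.7558; 4.7558 3.8837]
tr(P') = 19.9709


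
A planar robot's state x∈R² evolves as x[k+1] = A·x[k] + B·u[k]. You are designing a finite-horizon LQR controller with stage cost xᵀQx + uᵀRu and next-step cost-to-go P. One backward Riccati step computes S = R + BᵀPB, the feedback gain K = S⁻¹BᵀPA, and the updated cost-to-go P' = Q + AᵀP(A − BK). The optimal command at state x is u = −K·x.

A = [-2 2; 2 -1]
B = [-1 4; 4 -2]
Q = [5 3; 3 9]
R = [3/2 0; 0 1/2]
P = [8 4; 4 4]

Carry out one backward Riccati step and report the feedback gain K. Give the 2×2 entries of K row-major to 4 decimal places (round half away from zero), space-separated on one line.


BᵀP = [8.0000 12.0000; 24.0000 8.0000]
S = R + BᵀPB = [3/2 0; 0 1/2] + [40.0000 8.0000; 8.0000 80.0000] = [41.5000 8.0000; 8.0000 80.5000]
BᵀPA = [8.0000 4.0000; -32.0000 40.0000]
K = S⁻¹·BᵀPA = [0.2747 0.0006; -0.4248 0.4968]
A−BK = [-0.0261 0.0133; 0.0517 -0.0088]
AᵀP(A−BK) = [0.2087 -0.1062; -0.1062 0.1242]
P' = Q + AᵀP(A−BK) = [5.2087 2.8938; 2.8938 9.1242]
tr(P') = 14.3330

0.2747 0.0006 -0.4248 0.4968
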